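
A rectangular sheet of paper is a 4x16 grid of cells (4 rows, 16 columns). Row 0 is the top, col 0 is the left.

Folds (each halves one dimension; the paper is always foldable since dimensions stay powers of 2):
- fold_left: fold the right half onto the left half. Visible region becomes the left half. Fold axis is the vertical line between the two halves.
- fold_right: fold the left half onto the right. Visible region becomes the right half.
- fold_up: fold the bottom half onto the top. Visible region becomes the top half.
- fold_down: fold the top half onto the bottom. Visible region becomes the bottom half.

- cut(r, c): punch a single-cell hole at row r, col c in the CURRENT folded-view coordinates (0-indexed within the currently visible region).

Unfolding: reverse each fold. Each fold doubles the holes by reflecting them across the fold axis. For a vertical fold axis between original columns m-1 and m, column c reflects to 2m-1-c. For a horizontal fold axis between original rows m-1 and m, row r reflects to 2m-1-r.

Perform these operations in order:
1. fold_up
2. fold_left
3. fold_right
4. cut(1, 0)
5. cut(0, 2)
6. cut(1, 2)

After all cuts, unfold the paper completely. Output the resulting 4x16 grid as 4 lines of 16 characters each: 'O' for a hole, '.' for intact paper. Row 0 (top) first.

Answer: .O....O..O....O.
.O.OO.O..O.OO.O.
.O.OO.O..O.OO.O.
.O....O..O....O.

Derivation:
Op 1 fold_up: fold axis h@2; visible region now rows[0,2) x cols[0,16) = 2x16
Op 2 fold_left: fold axis v@8; visible region now rows[0,2) x cols[0,8) = 2x8
Op 3 fold_right: fold axis v@4; visible region now rows[0,2) x cols[4,8) = 2x4
Op 4 cut(1, 0): punch at orig (1,4); cuts so far [(1, 4)]; region rows[0,2) x cols[4,8) = 2x4
Op 5 cut(0, 2): punch at orig (0,6); cuts so far [(0, 6), (1, 4)]; region rows[0,2) x cols[4,8) = 2x4
Op 6 cut(1, 2): punch at orig (1,6); cuts so far [(0, 6), (1, 4), (1, 6)]; region rows[0,2) x cols[4,8) = 2x4
Unfold 1 (reflect across v@4): 6 holes -> [(0, 1), (0, 6), (1, 1), (1, 3), (1, 4), (1, 6)]
Unfold 2 (reflect across v@8): 12 holes -> [(0, 1), (0, 6), (0, 9), (0, 14), (1, 1), (1, 3), (1, 4), (1, 6), (1, 9), (1, 11), (1, 12), (1, 14)]
Unfold 3 (reflect across h@2): 24 holes -> [(0, 1), (0, 6), (0, 9), (0, 14), (1, 1), (1, 3), (1, 4), (1, 6), (1, 9), (1, 11), (1, 12), (1, 14), (2, 1), (2, 3), (2, 4), (2, 6), (2, 9), (2, 11), (2, 12), (2, 14), (3, 1), (3, 6), (3, 9), (3, 14)]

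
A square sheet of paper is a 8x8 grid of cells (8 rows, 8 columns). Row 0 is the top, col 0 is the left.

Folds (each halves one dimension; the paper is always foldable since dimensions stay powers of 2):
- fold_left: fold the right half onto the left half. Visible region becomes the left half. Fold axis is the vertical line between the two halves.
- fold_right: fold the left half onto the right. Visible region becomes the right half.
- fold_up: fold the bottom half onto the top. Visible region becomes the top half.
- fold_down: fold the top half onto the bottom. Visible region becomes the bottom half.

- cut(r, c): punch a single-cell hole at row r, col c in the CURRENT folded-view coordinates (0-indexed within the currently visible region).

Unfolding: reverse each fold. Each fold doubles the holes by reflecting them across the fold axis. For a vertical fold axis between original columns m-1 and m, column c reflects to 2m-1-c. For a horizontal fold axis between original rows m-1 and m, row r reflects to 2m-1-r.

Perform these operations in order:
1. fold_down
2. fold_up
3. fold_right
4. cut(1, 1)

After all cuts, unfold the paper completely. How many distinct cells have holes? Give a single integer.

Answer: 8

Derivation:
Op 1 fold_down: fold axis h@4; visible region now rows[4,8) x cols[0,8) = 4x8
Op 2 fold_up: fold axis h@6; visible region now rows[4,6) x cols[0,8) = 2x8
Op 3 fold_right: fold axis v@4; visible region now rows[4,6) x cols[4,8) = 2x4
Op 4 cut(1, 1): punch at orig (5,5); cuts so far [(5, 5)]; region rows[4,6) x cols[4,8) = 2x4
Unfold 1 (reflect across v@4): 2 holes -> [(5, 2), (5, 5)]
Unfold 2 (reflect across h@6): 4 holes -> [(5, 2), (5, 5), (6, 2), (6, 5)]
Unfold 3 (reflect across h@4): 8 holes -> [(1, 2), (1, 5), (2, 2), (2, 5), (5, 2), (5, 5), (6, 2), (6, 5)]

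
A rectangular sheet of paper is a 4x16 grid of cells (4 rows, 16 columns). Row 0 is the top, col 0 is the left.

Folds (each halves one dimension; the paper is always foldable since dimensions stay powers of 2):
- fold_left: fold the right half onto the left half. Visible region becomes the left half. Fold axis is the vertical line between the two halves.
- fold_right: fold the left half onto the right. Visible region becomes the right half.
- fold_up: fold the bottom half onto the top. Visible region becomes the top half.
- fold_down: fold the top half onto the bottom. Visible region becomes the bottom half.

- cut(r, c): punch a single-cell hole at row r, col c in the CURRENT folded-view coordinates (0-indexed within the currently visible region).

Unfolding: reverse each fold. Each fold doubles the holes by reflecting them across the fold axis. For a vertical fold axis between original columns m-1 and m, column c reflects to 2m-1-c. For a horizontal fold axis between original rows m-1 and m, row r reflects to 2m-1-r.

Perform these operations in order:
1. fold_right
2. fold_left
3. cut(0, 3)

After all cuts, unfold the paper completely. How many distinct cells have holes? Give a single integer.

Op 1 fold_right: fold axis v@8; visible region now rows[0,4) x cols[8,16) = 4x8
Op 2 fold_left: fold axis v@12; visible region now rows[0,4) x cols[8,12) = 4x4
Op 3 cut(0, 3): punch at orig (0,11); cuts so far [(0, 11)]; region rows[0,4) x cols[8,12) = 4x4
Unfold 1 (reflect across v@12): 2 holes -> [(0, 11), (0, 12)]
Unfold 2 (reflect across v@8): 4 holes -> [(0, 3), (0, 4), (0, 11), (0, 12)]

Answer: 4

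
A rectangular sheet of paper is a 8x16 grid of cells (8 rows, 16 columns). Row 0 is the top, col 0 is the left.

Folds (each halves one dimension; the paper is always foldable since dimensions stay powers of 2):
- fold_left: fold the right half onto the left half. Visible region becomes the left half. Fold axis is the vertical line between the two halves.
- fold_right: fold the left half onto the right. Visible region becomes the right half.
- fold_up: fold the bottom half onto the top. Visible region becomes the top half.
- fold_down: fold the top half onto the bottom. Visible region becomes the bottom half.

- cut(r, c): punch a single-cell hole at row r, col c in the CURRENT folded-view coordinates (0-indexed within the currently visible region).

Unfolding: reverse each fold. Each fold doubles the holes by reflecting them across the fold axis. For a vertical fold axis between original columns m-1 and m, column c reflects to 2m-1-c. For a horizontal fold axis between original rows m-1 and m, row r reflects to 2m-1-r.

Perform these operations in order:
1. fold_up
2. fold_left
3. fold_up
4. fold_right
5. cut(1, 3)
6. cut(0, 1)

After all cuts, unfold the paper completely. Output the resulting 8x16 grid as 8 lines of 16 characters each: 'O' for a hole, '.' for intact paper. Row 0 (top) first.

Op 1 fold_up: fold axis h@4; visible region now rows[0,4) x cols[0,16) = 4x16
Op 2 fold_left: fold axis v@8; visible region now rows[0,4) x cols[0,8) = 4x8
Op 3 fold_up: fold axis h@2; visible region now rows[0,2) x cols[0,8) = 2x8
Op 4 fold_right: fold axis v@4; visible region now rows[0,2) x cols[4,8) = 2x4
Op 5 cut(1, 3): punch at orig (1,7); cuts so far [(1, 7)]; region rows[0,2) x cols[4,8) = 2x4
Op 6 cut(0, 1): punch at orig (0,5); cuts so far [(0, 5), (1, 7)]; region rows[0,2) x cols[4,8) = 2x4
Unfold 1 (reflect across v@4): 4 holes -> [(0, 2), (0, 5), (1, 0), (1, 7)]
Unfold 2 (reflect across h@2): 8 holes -> [(0, 2), (0, 5), (1, 0), (1, 7), (2, 0), (2, 7), (3, 2), (3, 5)]
Unfold 3 (reflect across v@8): 16 holes -> [(0, 2), (0, 5), (0, 10), (0, 13), (1, 0), (1, 7), (1, 8), (1, 15), (2, 0), (2, 7), (2, 8), (2, 15), (3, 2), (3, 5), (3, 10), (3, 13)]
Unfold 4 (reflect across h@4): 32 holes -> [(0, 2), (0, 5), (0, 10), (0, 13), (1, 0), (1, 7), (1, 8), (1, 15), (2, 0), (2, 7), (2, 8), (2, 15), (3, 2), (3, 5), (3, 10), (3, 13), (4, 2), (4, 5), (4, 10), (4, 13), (5, 0), (5, 7), (5, 8), (5, 15), (6, 0), (6, 7), (6, 8), (6, 15), (7, 2), (7, 5), (7, 10), (7, 13)]

Answer: ..O..O....O..O..
O......OO......O
O......OO......O
..O..O....O..O..
..O..O....O..O..
O......OO......O
O......OO......O
..O..O....O..O..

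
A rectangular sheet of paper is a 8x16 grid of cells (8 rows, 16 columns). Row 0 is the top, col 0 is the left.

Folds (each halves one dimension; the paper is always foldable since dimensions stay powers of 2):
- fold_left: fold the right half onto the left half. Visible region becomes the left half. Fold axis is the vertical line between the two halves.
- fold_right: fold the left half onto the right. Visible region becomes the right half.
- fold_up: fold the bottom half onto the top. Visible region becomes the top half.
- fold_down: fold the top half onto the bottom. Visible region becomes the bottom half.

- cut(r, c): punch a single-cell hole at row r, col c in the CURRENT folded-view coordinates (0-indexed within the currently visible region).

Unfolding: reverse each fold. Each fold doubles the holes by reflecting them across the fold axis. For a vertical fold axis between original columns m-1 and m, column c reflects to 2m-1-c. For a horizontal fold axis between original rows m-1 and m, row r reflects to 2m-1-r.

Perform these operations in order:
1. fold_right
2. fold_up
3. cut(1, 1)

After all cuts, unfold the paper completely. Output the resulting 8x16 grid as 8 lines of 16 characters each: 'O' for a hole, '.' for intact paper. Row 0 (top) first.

Op 1 fold_right: fold axis v@8; visible region now rows[0,8) x cols[8,16) = 8x8
Op 2 fold_up: fold axis h@4; visible region now rows[0,4) x cols[8,16) = 4x8
Op 3 cut(1, 1): punch at orig (1,9); cuts so far [(1, 9)]; region rows[0,4) x cols[8,16) = 4x8
Unfold 1 (reflect across h@4): 2 holes -> [(1, 9), (6, 9)]
Unfold 2 (reflect across v@8): 4 holes -> [(1, 6), (1, 9), (6, 6), (6, 9)]

Answer: ................
......O..O......
................
................
................
................
......O..O......
................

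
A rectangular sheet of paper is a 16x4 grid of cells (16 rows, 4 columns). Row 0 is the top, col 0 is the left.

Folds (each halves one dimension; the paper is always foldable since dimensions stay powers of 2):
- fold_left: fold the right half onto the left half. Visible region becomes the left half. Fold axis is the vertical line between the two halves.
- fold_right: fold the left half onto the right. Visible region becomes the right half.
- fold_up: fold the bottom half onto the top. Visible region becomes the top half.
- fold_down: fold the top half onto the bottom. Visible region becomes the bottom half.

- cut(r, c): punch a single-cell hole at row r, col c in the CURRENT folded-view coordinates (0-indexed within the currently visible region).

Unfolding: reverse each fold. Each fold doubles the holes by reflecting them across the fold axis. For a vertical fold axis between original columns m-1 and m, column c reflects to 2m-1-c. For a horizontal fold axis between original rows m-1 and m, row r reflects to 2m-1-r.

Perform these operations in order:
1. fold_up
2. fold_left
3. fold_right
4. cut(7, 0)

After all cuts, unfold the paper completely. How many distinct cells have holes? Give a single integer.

Op 1 fold_up: fold axis h@8; visible region now rows[0,8) x cols[0,4) = 8x4
Op 2 fold_left: fold axis v@2; visible region now rows[0,8) x cols[0,2) = 8x2
Op 3 fold_right: fold axis v@1; visible region now rows[0,8) x cols[1,2) = 8x1
Op 4 cut(7, 0): punch at orig (7,1); cuts so far [(7, 1)]; region rows[0,8) x cols[1,2) = 8x1
Unfold 1 (reflect across v@1): 2 holes -> [(7, 0), (7, 1)]
Unfold 2 (reflect across v@2): 4 holes -> [(7, 0), (7, 1), (7, 2), (7, 3)]
Unfold 3 (reflect across h@8): 8 holes -> [(7, 0), (7, 1), (7, 2), (7, 3), (8, 0), (8, 1), (8, 2), (8, 3)]

Answer: 8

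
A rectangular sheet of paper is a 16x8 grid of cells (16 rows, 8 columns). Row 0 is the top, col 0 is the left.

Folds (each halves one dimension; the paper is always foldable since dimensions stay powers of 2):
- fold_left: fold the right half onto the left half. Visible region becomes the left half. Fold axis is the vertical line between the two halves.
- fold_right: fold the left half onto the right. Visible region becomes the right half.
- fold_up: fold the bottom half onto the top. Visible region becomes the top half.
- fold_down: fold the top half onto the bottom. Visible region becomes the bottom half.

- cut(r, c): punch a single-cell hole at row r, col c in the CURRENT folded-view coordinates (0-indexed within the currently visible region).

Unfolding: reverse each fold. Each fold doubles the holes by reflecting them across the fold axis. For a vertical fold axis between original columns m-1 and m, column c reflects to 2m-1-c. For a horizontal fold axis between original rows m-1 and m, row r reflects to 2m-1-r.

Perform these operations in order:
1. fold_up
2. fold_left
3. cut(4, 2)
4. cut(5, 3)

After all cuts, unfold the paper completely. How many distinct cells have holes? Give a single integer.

Answer: 8

Derivation:
Op 1 fold_up: fold axis h@8; visible region now rows[0,8) x cols[0,8) = 8x8
Op 2 fold_left: fold axis v@4; visible region now rows[0,8) x cols[0,4) = 8x4
Op 3 cut(4, 2): punch at orig (4,2); cuts so far [(4, 2)]; region rows[0,8) x cols[0,4) = 8x4
Op 4 cut(5, 3): punch at orig (5,3); cuts so far [(4, 2), (5, 3)]; region rows[0,8) x cols[0,4) = 8x4
Unfold 1 (reflect across v@4): 4 holes -> [(4, 2), (4, 5), (5, 3), (5, 4)]
Unfold 2 (reflect across h@8): 8 holes -> [(4, 2), (4, 5), (5, 3), (5, 4), (10, 3), (10, 4), (11, 2), (11, 5)]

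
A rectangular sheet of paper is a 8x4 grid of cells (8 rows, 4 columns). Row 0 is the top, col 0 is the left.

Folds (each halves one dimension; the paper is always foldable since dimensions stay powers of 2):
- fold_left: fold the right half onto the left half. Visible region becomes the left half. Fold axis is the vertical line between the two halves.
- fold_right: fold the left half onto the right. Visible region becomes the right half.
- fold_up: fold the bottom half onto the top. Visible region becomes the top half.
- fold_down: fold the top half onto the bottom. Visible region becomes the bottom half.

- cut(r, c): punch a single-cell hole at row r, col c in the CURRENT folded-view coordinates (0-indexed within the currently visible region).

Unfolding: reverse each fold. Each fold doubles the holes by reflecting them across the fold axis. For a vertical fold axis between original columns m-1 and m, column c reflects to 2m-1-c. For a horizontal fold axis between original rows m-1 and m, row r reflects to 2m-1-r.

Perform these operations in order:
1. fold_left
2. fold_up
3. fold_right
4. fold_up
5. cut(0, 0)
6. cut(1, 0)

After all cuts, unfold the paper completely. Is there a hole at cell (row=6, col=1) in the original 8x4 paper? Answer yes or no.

Answer: yes

Derivation:
Op 1 fold_left: fold axis v@2; visible region now rows[0,8) x cols[0,2) = 8x2
Op 2 fold_up: fold axis h@4; visible region now rows[0,4) x cols[0,2) = 4x2
Op 3 fold_right: fold axis v@1; visible region now rows[0,4) x cols[1,2) = 4x1
Op 4 fold_up: fold axis h@2; visible region now rows[0,2) x cols[1,2) = 2x1
Op 5 cut(0, 0): punch at orig (0,1); cuts so far [(0, 1)]; region rows[0,2) x cols[1,2) = 2x1
Op 6 cut(1, 0): punch at orig (1,1); cuts so far [(0, 1), (1, 1)]; region rows[0,2) x cols[1,2) = 2x1
Unfold 1 (reflect across h@2): 4 holes -> [(0, 1), (1, 1), (2, 1), (3, 1)]
Unfold 2 (reflect across v@1): 8 holes -> [(0, 0), (0, 1), (1, 0), (1, 1), (2, 0), (2, 1), (3, 0), (3, 1)]
Unfold 3 (reflect across h@4): 16 holes -> [(0, 0), (0, 1), (1, 0), (1, 1), (2, 0), (2, 1), (3, 0), (3, 1), (4, 0), (4, 1), (5, 0), (5, 1), (6, 0), (6, 1), (7, 0), (7, 1)]
Unfold 4 (reflect across v@2): 32 holes -> [(0, 0), (0, 1), (0, 2), (0, 3), (1, 0), (1, 1), (1, 2), (1, 3), (2, 0), (2, 1), (2, 2), (2, 3), (3, 0), (3, 1), (3, 2), (3, 3), (4, 0), (4, 1), (4, 2), (4, 3), (5, 0), (5, 1), (5, 2), (5, 3), (6, 0), (6, 1), (6, 2), (6, 3), (7, 0), (7, 1), (7, 2), (7, 3)]
Holes: [(0, 0), (0, 1), (0, 2), (0, 3), (1, 0), (1, 1), (1, 2), (1, 3), (2, 0), (2, 1), (2, 2), (2, 3), (3, 0), (3, 1), (3, 2), (3, 3), (4, 0), (4, 1), (4, 2), (4, 3), (5, 0), (5, 1), (5, 2), (5, 3), (6, 0), (6, 1), (6, 2), (6, 3), (7, 0), (7, 1), (7, 2), (7, 3)]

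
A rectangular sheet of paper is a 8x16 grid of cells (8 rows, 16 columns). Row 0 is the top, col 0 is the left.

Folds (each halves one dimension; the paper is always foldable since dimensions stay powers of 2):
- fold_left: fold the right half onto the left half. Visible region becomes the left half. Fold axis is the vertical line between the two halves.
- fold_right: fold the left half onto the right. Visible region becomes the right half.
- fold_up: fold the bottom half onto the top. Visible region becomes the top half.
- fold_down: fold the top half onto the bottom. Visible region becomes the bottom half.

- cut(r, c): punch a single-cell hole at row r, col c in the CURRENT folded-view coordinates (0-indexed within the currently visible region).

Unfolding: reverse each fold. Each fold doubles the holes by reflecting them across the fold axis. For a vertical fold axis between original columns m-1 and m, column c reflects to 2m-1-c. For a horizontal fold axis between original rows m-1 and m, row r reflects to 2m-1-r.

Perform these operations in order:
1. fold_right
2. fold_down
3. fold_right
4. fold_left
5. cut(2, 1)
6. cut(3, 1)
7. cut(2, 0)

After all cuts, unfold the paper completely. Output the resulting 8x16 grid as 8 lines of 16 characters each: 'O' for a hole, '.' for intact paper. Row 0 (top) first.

Op 1 fold_right: fold axis v@8; visible region now rows[0,8) x cols[8,16) = 8x8
Op 2 fold_down: fold axis h@4; visible region now rows[4,8) x cols[8,16) = 4x8
Op 3 fold_right: fold axis v@12; visible region now rows[4,8) x cols[12,16) = 4x4
Op 4 fold_left: fold axis v@14; visible region now rows[4,8) x cols[12,14) = 4x2
Op 5 cut(2, 1): punch at orig (6,13); cuts so far [(6, 13)]; region rows[4,8) x cols[12,14) = 4x2
Op 6 cut(3, 1): punch at orig (7,13); cuts so far [(6, 13), (7, 13)]; region rows[4,8) x cols[12,14) = 4x2
Op 7 cut(2, 0): punch at orig (6,12); cuts so far [(6, 12), (6, 13), (7, 13)]; region rows[4,8) x cols[12,14) = 4x2
Unfold 1 (reflect across v@14): 6 holes -> [(6, 12), (6, 13), (6, 14), (6, 15), (7, 13), (7, 14)]
Unfold 2 (reflect across v@12): 12 holes -> [(6, 8), (6, 9), (6, 10), (6, 11), (6, 12), (6, 13), (6, 14), (6, 15), (7, 9), (7, 10), (7, 13), (7, 14)]
Unfold 3 (reflect across h@4): 24 holes -> [(0, 9), (0, 10), (0, 13), (0, 14), (1, 8), (1, 9), (1, 10), (1, 11), (1, 12), (1, 13), (1, 14), (1, 15), (6, 8), (6, 9), (6, 10), (6, 11), (6, 12), (6, 13), (6, 14), (6, 15), (7, 9), (7, 10), (7, 13), (7, 14)]
Unfold 4 (reflect across v@8): 48 holes -> [(0, 1), (0, 2), (0, 5), (0, 6), (0, 9), (0, 10), (0, 13), (0, 14), (1, 0), (1, 1), (1, 2), (1, 3), (1, 4), (1, 5), (1, 6), (1, 7), (1, 8), (1, 9), (1, 10), (1, 11), (1, 12), (1, 13), (1, 14), (1, 15), (6, 0), (6, 1), (6, 2), (6, 3), (6, 4), (6, 5), (6, 6), (6, 7), (6, 8), (6, 9), (6, 10), (6, 11), (6, 12), (6, 13), (6, 14), (6, 15), (7, 1), (7, 2), (7, 5), (7, 6), (7, 9), (7, 10), (7, 13), (7, 14)]

Answer: .OO..OO..OO..OO.
OOOOOOOOOOOOOOOO
................
................
................
................
OOOOOOOOOOOOOOOO
.OO..OO..OO..OO.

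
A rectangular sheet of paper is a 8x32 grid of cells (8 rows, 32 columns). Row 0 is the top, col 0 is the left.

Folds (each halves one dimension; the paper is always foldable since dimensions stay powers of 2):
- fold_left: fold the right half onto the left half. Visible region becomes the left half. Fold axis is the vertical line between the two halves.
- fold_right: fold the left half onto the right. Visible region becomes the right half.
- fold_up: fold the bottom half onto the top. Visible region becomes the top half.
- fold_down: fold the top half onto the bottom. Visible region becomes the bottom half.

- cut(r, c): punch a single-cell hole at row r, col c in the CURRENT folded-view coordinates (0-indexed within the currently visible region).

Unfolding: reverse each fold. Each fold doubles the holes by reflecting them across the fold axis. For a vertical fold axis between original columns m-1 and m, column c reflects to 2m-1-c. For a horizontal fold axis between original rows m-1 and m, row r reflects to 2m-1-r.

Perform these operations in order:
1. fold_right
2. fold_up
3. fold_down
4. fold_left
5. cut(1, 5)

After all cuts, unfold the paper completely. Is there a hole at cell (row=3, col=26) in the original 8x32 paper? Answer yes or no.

Op 1 fold_right: fold axis v@16; visible region now rows[0,8) x cols[16,32) = 8x16
Op 2 fold_up: fold axis h@4; visible region now rows[0,4) x cols[16,32) = 4x16
Op 3 fold_down: fold axis h@2; visible region now rows[2,4) x cols[16,32) = 2x16
Op 4 fold_left: fold axis v@24; visible region now rows[2,4) x cols[16,24) = 2x8
Op 5 cut(1, 5): punch at orig (3,21); cuts so far [(3, 21)]; region rows[2,4) x cols[16,24) = 2x8
Unfold 1 (reflect across v@24): 2 holes -> [(3, 21), (3, 26)]
Unfold 2 (reflect across h@2): 4 holes -> [(0, 21), (0, 26), (3, 21), (3, 26)]
Unfold 3 (reflect across h@4): 8 holes -> [(0, 21), (0, 26), (3, 21), (3, 26), (4, 21), (4, 26), (7, 21), (7, 26)]
Unfold 4 (reflect across v@16): 16 holes -> [(0, 5), (0, 10), (0, 21), (0, 26), (3, 5), (3, 10), (3, 21), (3, 26), (4, 5), (4, 10), (4, 21), (4, 26), (7, 5), (7, 10), (7, 21), (7, 26)]
Holes: [(0, 5), (0, 10), (0, 21), (0, 26), (3, 5), (3, 10), (3, 21), (3, 26), (4, 5), (4, 10), (4, 21), (4, 26), (7, 5), (7, 10), (7, 21), (7, 26)]

Answer: yes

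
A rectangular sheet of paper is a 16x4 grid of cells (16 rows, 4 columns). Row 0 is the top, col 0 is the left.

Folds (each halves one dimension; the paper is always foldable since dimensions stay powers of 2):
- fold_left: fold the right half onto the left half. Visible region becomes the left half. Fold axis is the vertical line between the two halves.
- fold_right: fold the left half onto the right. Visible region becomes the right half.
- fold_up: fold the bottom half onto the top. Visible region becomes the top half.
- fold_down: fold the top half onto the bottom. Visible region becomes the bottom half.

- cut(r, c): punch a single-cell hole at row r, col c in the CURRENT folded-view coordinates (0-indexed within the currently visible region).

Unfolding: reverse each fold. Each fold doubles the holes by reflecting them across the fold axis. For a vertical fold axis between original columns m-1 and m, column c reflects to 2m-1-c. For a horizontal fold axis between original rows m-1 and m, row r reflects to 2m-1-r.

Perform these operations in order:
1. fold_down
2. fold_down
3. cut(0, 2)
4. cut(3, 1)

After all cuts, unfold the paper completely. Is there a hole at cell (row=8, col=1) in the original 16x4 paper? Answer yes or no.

Answer: yes

Derivation:
Op 1 fold_down: fold axis h@8; visible region now rows[8,16) x cols[0,4) = 8x4
Op 2 fold_down: fold axis h@12; visible region now rows[12,16) x cols[0,4) = 4x4
Op 3 cut(0, 2): punch at orig (12,2); cuts so far [(12, 2)]; region rows[12,16) x cols[0,4) = 4x4
Op 4 cut(3, 1): punch at orig (15,1); cuts so far [(12, 2), (15, 1)]; region rows[12,16) x cols[0,4) = 4x4
Unfold 1 (reflect across h@12): 4 holes -> [(8, 1), (11, 2), (12, 2), (15, 1)]
Unfold 2 (reflect across h@8): 8 holes -> [(0, 1), (3, 2), (4, 2), (7, 1), (8, 1), (11, 2), (12, 2), (15, 1)]
Holes: [(0, 1), (3, 2), (4, 2), (7, 1), (8, 1), (11, 2), (12, 2), (15, 1)]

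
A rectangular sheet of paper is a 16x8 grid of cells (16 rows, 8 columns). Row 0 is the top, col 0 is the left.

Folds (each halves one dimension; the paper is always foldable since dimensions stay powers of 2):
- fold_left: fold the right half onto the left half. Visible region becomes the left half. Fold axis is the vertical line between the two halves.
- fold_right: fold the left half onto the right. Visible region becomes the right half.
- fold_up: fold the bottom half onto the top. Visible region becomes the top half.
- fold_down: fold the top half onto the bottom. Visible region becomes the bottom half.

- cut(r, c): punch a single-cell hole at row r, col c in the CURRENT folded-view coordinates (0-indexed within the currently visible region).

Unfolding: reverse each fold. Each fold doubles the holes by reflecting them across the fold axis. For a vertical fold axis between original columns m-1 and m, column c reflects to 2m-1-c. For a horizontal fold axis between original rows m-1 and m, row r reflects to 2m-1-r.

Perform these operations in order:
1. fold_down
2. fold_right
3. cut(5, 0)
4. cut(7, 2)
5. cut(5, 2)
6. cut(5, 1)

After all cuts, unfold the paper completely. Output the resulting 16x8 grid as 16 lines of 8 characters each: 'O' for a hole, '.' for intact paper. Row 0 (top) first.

Op 1 fold_down: fold axis h@8; visible region now rows[8,16) x cols[0,8) = 8x8
Op 2 fold_right: fold axis v@4; visible region now rows[8,16) x cols[4,8) = 8x4
Op 3 cut(5, 0): punch at orig (13,4); cuts so far [(13, 4)]; region rows[8,16) x cols[4,8) = 8x4
Op 4 cut(7, 2): punch at orig (15,6); cuts so far [(13, 4), (15, 6)]; region rows[8,16) x cols[4,8) = 8x4
Op 5 cut(5, 2): punch at orig (13,6); cuts so far [(13, 4), (13, 6), (15, 6)]; region rows[8,16) x cols[4,8) = 8x4
Op 6 cut(5, 1): punch at orig (13,5); cuts so far [(13, 4), (13, 5), (13, 6), (15, 6)]; region rows[8,16) x cols[4,8) = 8x4
Unfold 1 (reflect across v@4): 8 holes -> [(13, 1), (13, 2), (13, 3), (13, 4), (13, 5), (13, 6), (15, 1), (15, 6)]
Unfold 2 (reflect across h@8): 16 holes -> [(0, 1), (0, 6), (2, 1), (2, 2), (2, 3), (2, 4), (2, 5), (2, 6), (13, 1), (13, 2), (13, 3), (13, 4), (13, 5), (13, 6), (15, 1), (15, 6)]

Answer: .O....O.
........
.OOOOOO.
........
........
........
........
........
........
........
........
........
........
.OOOOOO.
........
.O....O.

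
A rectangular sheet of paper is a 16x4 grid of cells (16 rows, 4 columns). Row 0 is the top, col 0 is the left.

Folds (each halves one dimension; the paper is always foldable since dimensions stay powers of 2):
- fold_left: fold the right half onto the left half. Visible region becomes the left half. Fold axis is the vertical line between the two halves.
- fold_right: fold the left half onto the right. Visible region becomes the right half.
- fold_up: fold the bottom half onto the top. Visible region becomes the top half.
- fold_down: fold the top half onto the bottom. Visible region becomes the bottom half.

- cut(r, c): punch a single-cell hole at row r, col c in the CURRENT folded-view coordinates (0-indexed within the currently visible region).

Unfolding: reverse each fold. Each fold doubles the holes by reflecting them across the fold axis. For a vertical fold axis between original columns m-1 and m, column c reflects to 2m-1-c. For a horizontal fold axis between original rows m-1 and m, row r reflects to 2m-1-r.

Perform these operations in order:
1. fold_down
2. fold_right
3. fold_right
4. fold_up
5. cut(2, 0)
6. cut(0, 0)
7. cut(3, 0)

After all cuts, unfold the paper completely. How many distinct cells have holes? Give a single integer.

Answer: 48

Derivation:
Op 1 fold_down: fold axis h@8; visible region now rows[8,16) x cols[0,4) = 8x4
Op 2 fold_right: fold axis v@2; visible region now rows[8,16) x cols[2,4) = 8x2
Op 3 fold_right: fold axis v@3; visible region now rows[8,16) x cols[3,4) = 8x1
Op 4 fold_up: fold axis h@12; visible region now rows[8,12) x cols[3,4) = 4x1
Op 5 cut(2, 0): punch at orig (10,3); cuts so far [(10, 3)]; region rows[8,12) x cols[3,4) = 4x1
Op 6 cut(0, 0): punch at orig (8,3); cuts so far [(8, 3), (10, 3)]; region rows[8,12) x cols[3,4) = 4x1
Op 7 cut(3, 0): punch at orig (11,3); cuts so far [(8, 3), (10, 3), (11, 3)]; region rows[8,12) x cols[3,4) = 4x1
Unfold 1 (reflect across h@12): 6 holes -> [(8, 3), (10, 3), (11, 3), (12, 3), (13, 3), (15, 3)]
Unfold 2 (reflect across v@3): 12 holes -> [(8, 2), (8, 3), (10, 2), (10, 3), (11, 2), (11, 3), (12, 2), (12, 3), (13, 2), (13, 3), (15, 2), (15, 3)]
Unfold 3 (reflect across v@2): 24 holes -> [(8, 0), (8, 1), (8, 2), (8, 3), (10, 0), (10, 1), (10, 2), (10, 3), (11, 0), (11, 1), (11, 2), (11, 3), (12, 0), (12, 1), (12, 2), (12, 3), (13, 0), (13, 1), (13, 2), (13, 3), (15, 0), (15, 1), (15, 2), (15, 3)]
Unfold 4 (reflect across h@8): 48 holes -> [(0, 0), (0, 1), (0, 2), (0, 3), (2, 0), (2, 1), (2, 2), (2, 3), (3, 0), (3, 1), (3, 2), (3, 3), (4, 0), (4, 1), (4, 2), (4, 3), (5, 0), (5, 1), (5, 2), (5, 3), (7, 0), (7, 1), (7, 2), (7, 3), (8, 0), (8, 1), (8, 2), (8, 3), (10, 0), (10, 1), (10, 2), (10, 3), (11, 0), (11, 1), (11, 2), (11, 3), (12, 0), (12, 1), (12, 2), (12, 3), (13, 0), (13, 1), (13, 2), (13, 3), (15, 0), (15, 1), (15, 2), (15, 3)]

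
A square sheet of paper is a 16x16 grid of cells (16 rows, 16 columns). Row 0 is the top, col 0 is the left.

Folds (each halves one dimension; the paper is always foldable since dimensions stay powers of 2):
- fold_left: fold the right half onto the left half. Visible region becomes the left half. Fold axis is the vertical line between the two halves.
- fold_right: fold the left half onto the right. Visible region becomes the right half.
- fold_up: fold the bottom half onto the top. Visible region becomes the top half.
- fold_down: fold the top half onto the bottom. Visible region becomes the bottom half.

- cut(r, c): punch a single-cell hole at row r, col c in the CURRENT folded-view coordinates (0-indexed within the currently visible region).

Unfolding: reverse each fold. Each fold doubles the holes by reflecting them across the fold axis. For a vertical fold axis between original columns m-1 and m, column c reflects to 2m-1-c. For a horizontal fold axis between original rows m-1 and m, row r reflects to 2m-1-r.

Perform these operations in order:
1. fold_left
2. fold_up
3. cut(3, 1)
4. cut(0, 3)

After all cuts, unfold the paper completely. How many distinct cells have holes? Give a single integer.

Op 1 fold_left: fold axis v@8; visible region now rows[0,16) x cols[0,8) = 16x8
Op 2 fold_up: fold axis h@8; visible region now rows[0,8) x cols[0,8) = 8x8
Op 3 cut(3, 1): punch at orig (3,1); cuts so far [(3, 1)]; region rows[0,8) x cols[0,8) = 8x8
Op 4 cut(0, 3): punch at orig (0,3); cuts so far [(0, 3), (3, 1)]; region rows[0,8) x cols[0,8) = 8x8
Unfold 1 (reflect across h@8): 4 holes -> [(0, 3), (3, 1), (12, 1), (15, 3)]
Unfold 2 (reflect across v@8): 8 holes -> [(0, 3), (0, 12), (3, 1), (3, 14), (12, 1), (12, 14), (15, 3), (15, 12)]

Answer: 8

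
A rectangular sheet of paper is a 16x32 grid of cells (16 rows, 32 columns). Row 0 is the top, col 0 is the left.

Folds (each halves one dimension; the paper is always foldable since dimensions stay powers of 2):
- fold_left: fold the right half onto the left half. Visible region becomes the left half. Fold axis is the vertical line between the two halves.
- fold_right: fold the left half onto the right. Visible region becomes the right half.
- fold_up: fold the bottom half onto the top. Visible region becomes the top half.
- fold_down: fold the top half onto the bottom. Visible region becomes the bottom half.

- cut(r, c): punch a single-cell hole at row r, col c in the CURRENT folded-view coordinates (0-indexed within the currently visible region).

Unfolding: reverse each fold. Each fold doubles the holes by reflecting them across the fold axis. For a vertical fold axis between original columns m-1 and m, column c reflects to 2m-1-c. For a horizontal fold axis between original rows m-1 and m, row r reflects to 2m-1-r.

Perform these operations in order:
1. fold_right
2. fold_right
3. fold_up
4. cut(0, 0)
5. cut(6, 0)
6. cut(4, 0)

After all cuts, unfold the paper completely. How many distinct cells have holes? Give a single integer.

Answer: 24

Derivation:
Op 1 fold_right: fold axis v@16; visible region now rows[0,16) x cols[16,32) = 16x16
Op 2 fold_right: fold axis v@24; visible region now rows[0,16) x cols[24,32) = 16x8
Op 3 fold_up: fold axis h@8; visible region now rows[0,8) x cols[24,32) = 8x8
Op 4 cut(0, 0): punch at orig (0,24); cuts so far [(0, 24)]; region rows[0,8) x cols[24,32) = 8x8
Op 5 cut(6, 0): punch at orig (6,24); cuts so far [(0, 24), (6, 24)]; region rows[0,8) x cols[24,32) = 8x8
Op 6 cut(4, 0): punch at orig (4,24); cuts so far [(0, 24), (4, 24), (6, 24)]; region rows[0,8) x cols[24,32) = 8x8
Unfold 1 (reflect across h@8): 6 holes -> [(0, 24), (4, 24), (6, 24), (9, 24), (11, 24), (15, 24)]
Unfold 2 (reflect across v@24): 12 holes -> [(0, 23), (0, 24), (4, 23), (4, 24), (6, 23), (6, 24), (9, 23), (9, 24), (11, 23), (11, 24), (15, 23), (15, 24)]
Unfold 3 (reflect across v@16): 24 holes -> [(0, 7), (0, 8), (0, 23), (0, 24), (4, 7), (4, 8), (4, 23), (4, 24), (6, 7), (6, 8), (6, 23), (6, 24), (9, 7), (9, 8), (9, 23), (9, 24), (11, 7), (11, 8), (11, 23), (11, 24), (15, 7), (15, 8), (15, 23), (15, 24)]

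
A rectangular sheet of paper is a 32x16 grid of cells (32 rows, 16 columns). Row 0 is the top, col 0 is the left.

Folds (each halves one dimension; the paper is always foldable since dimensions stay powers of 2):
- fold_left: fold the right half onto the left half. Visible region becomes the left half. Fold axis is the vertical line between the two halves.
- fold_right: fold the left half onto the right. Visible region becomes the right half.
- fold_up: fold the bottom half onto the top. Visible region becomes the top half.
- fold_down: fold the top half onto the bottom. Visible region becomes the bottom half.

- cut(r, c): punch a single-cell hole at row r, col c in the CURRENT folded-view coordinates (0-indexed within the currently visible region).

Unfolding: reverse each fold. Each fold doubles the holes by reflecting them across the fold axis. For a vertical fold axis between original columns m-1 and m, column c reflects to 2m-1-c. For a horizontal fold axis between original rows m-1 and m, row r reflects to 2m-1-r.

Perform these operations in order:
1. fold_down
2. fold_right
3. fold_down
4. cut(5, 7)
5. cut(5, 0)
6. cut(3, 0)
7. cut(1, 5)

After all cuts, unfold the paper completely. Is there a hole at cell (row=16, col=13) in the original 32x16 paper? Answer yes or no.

Op 1 fold_down: fold axis h@16; visible region now rows[16,32) x cols[0,16) = 16x16
Op 2 fold_right: fold axis v@8; visible region now rows[16,32) x cols[8,16) = 16x8
Op 3 fold_down: fold axis h@24; visible region now rows[24,32) x cols[8,16) = 8x8
Op 4 cut(5, 7): punch at orig (29,15); cuts so far [(29, 15)]; region rows[24,32) x cols[8,16) = 8x8
Op 5 cut(5, 0): punch at orig (29,8); cuts so far [(29, 8), (29, 15)]; region rows[24,32) x cols[8,16) = 8x8
Op 6 cut(3, 0): punch at orig (27,8); cuts so far [(27, 8), (29, 8), (29, 15)]; region rows[24,32) x cols[8,16) = 8x8
Op 7 cut(1, 5): punch at orig (25,13); cuts so far [(25, 13), (27, 8), (29, 8), (29, 15)]; region rows[24,32) x cols[8,16) = 8x8
Unfold 1 (reflect across h@24): 8 holes -> [(18, 8), (18, 15), (20, 8), (22, 13), (25, 13), (27, 8), (29, 8), (29, 15)]
Unfold 2 (reflect across v@8): 16 holes -> [(18, 0), (18, 7), (18, 8), (18, 15), (20, 7), (20, 8), (22, 2), (22, 13), (25, 2), (25, 13), (27, 7), (27, 8), (29, 0), (29, 7), (29, 8), (29, 15)]
Unfold 3 (reflect across h@16): 32 holes -> [(2, 0), (2, 7), (2, 8), (2, 15), (4, 7), (4, 8), (6, 2), (6, 13), (9, 2), (9, 13), (11, 7), (11, 8), (13, 0), (13, 7), (13, 8), (13, 15), (18, 0), (18, 7), (18, 8), (18, 15), (20, 7), (20, 8), (22, 2), (22, 13), (25, 2), (25, 13), (27, 7), (27, 8), (29, 0), (29, 7), (29, 8), (29, 15)]
Holes: [(2, 0), (2, 7), (2, 8), (2, 15), (4, 7), (4, 8), (6, 2), (6, 13), (9, 2), (9, 13), (11, 7), (11, 8), (13, 0), (13, 7), (13, 8), (13, 15), (18, 0), (18, 7), (18, 8), (18, 15), (20, 7), (20, 8), (22, 2), (22, 13), (25, 2), (25, 13), (27, 7), (27, 8), (29, 0), (29, 7), (29, 8), (29, 15)]

Answer: no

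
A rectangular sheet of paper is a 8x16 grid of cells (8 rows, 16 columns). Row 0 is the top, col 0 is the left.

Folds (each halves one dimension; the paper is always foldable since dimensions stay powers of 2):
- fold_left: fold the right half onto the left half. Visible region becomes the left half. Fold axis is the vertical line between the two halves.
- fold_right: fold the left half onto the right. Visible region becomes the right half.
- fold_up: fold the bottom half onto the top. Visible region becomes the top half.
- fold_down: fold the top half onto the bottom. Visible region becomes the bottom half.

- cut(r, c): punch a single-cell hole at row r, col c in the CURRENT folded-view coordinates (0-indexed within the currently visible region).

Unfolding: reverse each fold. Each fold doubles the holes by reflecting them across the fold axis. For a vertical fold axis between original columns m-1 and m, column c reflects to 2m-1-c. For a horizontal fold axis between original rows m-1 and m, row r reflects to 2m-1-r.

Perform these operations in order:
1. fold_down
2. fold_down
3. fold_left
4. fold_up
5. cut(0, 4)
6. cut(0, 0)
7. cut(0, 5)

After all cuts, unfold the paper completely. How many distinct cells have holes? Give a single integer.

Op 1 fold_down: fold axis h@4; visible region now rows[4,8) x cols[0,16) = 4x16
Op 2 fold_down: fold axis h@6; visible region now rows[6,8) x cols[0,16) = 2x16
Op 3 fold_left: fold axis v@8; visible region now rows[6,8) x cols[0,8) = 2x8
Op 4 fold_up: fold axis h@7; visible region now rows[6,7) x cols[0,8) = 1x8
Op 5 cut(0, 4): punch at orig (6,4); cuts so far [(6, 4)]; region rows[6,7) x cols[0,8) = 1x8
Op 6 cut(0, 0): punch at orig (6,0); cuts so far [(6, 0), (6, 4)]; region rows[6,7) x cols[0,8) = 1x8
Op 7 cut(0, 5): punch at orig (6,5); cuts so far [(6, 0), (6, 4), (6, 5)]; region rows[6,7) x cols[0,8) = 1x8
Unfold 1 (reflect across h@7): 6 holes -> [(6, 0), (6, 4), (6, 5), (7, 0), (7, 4), (7, 5)]
Unfold 2 (reflect across v@8): 12 holes -> [(6, 0), (6, 4), (6, 5), (6, 10), (6, 11), (6, 15), (7, 0), (7, 4), (7, 5), (7, 10), (7, 11), (7, 15)]
Unfold 3 (reflect across h@6): 24 holes -> [(4, 0), (4, 4), (4, 5), (4, 10), (4, 11), (4, 15), (5, 0), (5, 4), (5, 5), (5, 10), (5, 11), (5, 15), (6, 0), (6, 4), (6, 5), (6, 10), (6, 11), (6, 15), (7, 0), (7, 4), (7, 5), (7, 10), (7, 11), (7, 15)]
Unfold 4 (reflect across h@4): 48 holes -> [(0, 0), (0, 4), (0, 5), (0, 10), (0, 11), (0, 15), (1, 0), (1, 4), (1, 5), (1, 10), (1, 11), (1, 15), (2, 0), (2, 4), (2, 5), (2, 10), (2, 11), (2, 15), (3, 0), (3, 4), (3, 5), (3, 10), (3, 11), (3, 15), (4, 0), (4, 4), (4, 5), (4, 10), (4, 11), (4, 15), (5, 0), (5, 4), (5, 5), (5, 10), (5, 11), (5, 15), (6, 0), (6, 4), (6, 5), (6, 10), (6, 11), (6, 15), (7, 0), (7, 4), (7, 5), (7, 10), (7, 11), (7, 15)]

Answer: 48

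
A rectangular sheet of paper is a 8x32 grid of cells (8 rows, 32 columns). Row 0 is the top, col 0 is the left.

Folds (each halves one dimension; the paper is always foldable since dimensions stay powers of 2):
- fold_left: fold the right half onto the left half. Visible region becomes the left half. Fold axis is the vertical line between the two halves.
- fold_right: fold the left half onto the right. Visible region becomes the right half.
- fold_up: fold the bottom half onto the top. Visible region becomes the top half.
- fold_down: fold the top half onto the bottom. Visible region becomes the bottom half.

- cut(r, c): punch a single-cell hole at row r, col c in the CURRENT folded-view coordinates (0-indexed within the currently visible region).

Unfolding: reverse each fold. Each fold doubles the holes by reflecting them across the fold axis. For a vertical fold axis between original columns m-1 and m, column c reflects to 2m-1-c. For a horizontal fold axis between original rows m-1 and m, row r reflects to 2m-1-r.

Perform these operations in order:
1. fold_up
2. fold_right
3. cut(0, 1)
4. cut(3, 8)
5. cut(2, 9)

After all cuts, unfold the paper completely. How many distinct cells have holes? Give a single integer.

Op 1 fold_up: fold axis h@4; visible region now rows[0,4) x cols[0,32) = 4x32
Op 2 fold_right: fold axis v@16; visible region now rows[0,4) x cols[16,32) = 4x16
Op 3 cut(0, 1): punch at orig (0,17); cuts so far [(0, 17)]; region rows[0,4) x cols[16,32) = 4x16
Op 4 cut(3, 8): punch at orig (3,24); cuts so far [(0, 17), (3, 24)]; region rows[0,4) x cols[16,32) = 4x16
Op 5 cut(2, 9): punch at orig (2,25); cuts so far [(0, 17), (2, 25), (3, 24)]; region rows[0,4) x cols[16,32) = 4x16
Unfold 1 (reflect across v@16): 6 holes -> [(0, 14), (0, 17), (2, 6), (2, 25), (3, 7), (3, 24)]
Unfold 2 (reflect across h@4): 12 holes -> [(0, 14), (0, 17), (2, 6), (2, 25), (3, 7), (3, 24), (4, 7), (4, 24), (5, 6), (5, 25), (7, 14), (7, 17)]

Answer: 12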